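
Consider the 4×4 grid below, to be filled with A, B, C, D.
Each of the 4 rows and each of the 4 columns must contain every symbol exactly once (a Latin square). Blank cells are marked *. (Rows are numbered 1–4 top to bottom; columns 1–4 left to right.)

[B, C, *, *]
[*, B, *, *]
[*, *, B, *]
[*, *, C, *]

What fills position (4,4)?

B

Row 4, column 4 is narrowed to {A, B, D}.
If it were A, then row 3, column 4 would be left with no valid symbol.
If it were D, then row 3, column 4 would be left with no valid symbol.
So row 4, column 4 must be B.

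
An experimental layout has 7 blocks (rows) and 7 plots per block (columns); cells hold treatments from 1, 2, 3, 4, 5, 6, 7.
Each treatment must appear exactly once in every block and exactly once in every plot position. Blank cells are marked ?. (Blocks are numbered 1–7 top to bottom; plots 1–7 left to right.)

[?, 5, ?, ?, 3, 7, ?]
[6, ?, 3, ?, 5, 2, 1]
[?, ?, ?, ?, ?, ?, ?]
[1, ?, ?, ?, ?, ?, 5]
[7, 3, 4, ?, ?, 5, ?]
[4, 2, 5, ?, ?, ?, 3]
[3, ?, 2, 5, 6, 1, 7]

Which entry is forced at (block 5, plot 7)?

6

Block 1, plot 1: block 1 has {3, 5, 7} and plot 1 has {1, 3, 4, 6, 7}, leaving only 2.
Block 3, plot 1: block 3 has {} and plot 1 has {1, 2, 3, 4, 6, 7}, leaving only 5.
Block 6, plot 6: block 6 has {2, 3, 4, 5} and plot 6 has {1, 2, 5, 7}, leaving only 6.
Block 7, plot 2: block 7 has {1, 2, 3, 5, 6, 7} and plot 2 has {2, 3, 5}, leaving only 4.
Block 2, plot 2: block 2 has {1, 2, 3, 5, 6} and plot 2 has {2, 3, 4, 5}, leaving only 7.
Block 2, plot 4: block 2 has {1, 2, 3, 5, 6, 7} and plot 4 has {5}, leaving only 4.
Block 4, plot 2: block 4 has {1, 5} and plot 2 has {2, 3, 4, 5, 7}, leaving only 6.
Block 3, plot 2: block 3 has {5} and plot 2 has {2, 3, 4, 5, 6, 7}, leaving only 1.
Block 4, plot 3: block 4 has {1, 5, 6} and plot 3 has {2, 3, 4, 5}, leaving only 7.
Block 3, plot 3: block 3 has {1, 5} and plot 3 has {2, 3, 4, 5, 7}, leaving only 6.
Block 1, plot 3: block 1 has {2, 3, 5, 7} and plot 3 has {2, 3, 4, 5, 6, 7}, leaving only 1.
Block 1, plot 4: block 1 has {1, 2, 3, 5, 7} and plot 4 has {4, 5}, leaving only 6.
Block 1, plot 7: block 1 has {1, 2, 3, 5, 6, 7} and plot 7 has {1, 3, 5, 7}, leaving only 4.
Block 3, plot 7: block 3 has {1, 5, 6} and plot 7 has {1, 3, 4, 5, 7}, leaving only 2.
Block 5 already has {3, 4, 5, 7} and plot 7 already has {1, 2, 3, 4, 5, 7}, so block 5, plot 7 must be 6.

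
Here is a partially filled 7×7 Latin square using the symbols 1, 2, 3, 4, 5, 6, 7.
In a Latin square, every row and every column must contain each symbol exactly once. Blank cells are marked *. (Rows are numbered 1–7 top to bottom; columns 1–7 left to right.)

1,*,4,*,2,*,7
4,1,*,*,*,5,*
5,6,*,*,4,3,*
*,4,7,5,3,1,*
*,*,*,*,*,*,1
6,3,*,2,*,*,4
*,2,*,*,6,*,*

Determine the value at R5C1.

3

Row 1, column 2: row 1 has {1, 2, 4, 7} and column 2 has {1, 2, 3, 4, 6}, leaving only 5.
Row 1, column 6: row 1 has {1, 2, 4, 5, 7} and column 6 has {1, 3, 5}, leaving only 6.
Row 1, column 4: row 1 has {1, 2, 4, 5, 6, 7} and column 4 has {2, 5}, leaving only 3.
Row 2, column 5: row 2 has {1, 4, 5} and column 5 has {2, 3, 4, 6}, leaving only 7.
Row 2, column 4: row 2 has {1, 4, 5, 7} and column 4 has {2, 3, 5}, leaving only 6.
Row 3, column 7: row 3 has {3, 4, 5, 6} and column 7 has {1, 4, 7}, leaving only 2.
Row 2, column 7: row 2 has {1, 4, 5, 6, 7} and column 7 has {1, 2, 4, 7}, leaving only 3.
Row 2, column 3: row 2 has {1, 3, 4, 5, 6, 7} and column 3 has {4, 7}, leaving only 2.
Row 3, column 3: row 3 has {2, 3, 4, 5, 6} and column 3 has {2, 4, 7}, leaving only 1.
Row 3, column 4: row 3 has {1, 2, 3, 4, 5, 6} and column 4 has {2, 3, 5, 6}, leaving only 7.
Row 4, column 1: row 4 has {1, 3, 4, 5, 7} and column 1 has {1, 4, 5, 6}, leaving only 2.
Row 4, column 7: row 4 has {1, 2, 3, 4, 5, 7} and column 7 has {1, 2, 3, 4, 7}, leaving only 6.
Row 5, column 2: row 5 has {1} and column 2 has {1, 2, 3, 4, 5, 6}, leaving only 7.
Row 5 already has {1, 7} and column 1 already has {1, 2, 4, 5, 6}, so row 5, column 1 must be 3.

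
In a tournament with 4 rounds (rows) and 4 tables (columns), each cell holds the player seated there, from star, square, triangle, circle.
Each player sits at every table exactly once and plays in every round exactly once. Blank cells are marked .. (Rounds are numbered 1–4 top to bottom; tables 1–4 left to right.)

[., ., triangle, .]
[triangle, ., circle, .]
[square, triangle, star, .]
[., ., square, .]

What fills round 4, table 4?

triangle

Round 3, table 4: round 3 has {star, square, triangle} and table 4 has {}, leaving only circle.
Round 4, table 4 is narrowed to {star, triangle}.
If it were star, then round 2, table 4 would be left with no valid symbol.
So round 4, table 4 must be triangle.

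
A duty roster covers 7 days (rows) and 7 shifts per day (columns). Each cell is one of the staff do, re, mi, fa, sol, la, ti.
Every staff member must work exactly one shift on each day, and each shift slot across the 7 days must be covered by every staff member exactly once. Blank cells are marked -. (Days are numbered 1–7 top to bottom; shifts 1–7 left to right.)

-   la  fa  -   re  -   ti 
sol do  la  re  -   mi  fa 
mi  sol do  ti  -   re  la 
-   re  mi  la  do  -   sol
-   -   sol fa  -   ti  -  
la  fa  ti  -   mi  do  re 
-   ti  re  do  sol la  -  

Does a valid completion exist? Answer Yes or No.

No day or shift among the givens repeats a symbol, and propagating forced cells runs into no contradiction.
One valid completion exists (for instance, do la fa mi re sol ti / sol do la re ti mi fa / mi sol do ti fa re la / ti re mi la do fa sol / re mi sol fa la ti do / la fa ti sol mi do re / fa ti re do sol la mi).

Yes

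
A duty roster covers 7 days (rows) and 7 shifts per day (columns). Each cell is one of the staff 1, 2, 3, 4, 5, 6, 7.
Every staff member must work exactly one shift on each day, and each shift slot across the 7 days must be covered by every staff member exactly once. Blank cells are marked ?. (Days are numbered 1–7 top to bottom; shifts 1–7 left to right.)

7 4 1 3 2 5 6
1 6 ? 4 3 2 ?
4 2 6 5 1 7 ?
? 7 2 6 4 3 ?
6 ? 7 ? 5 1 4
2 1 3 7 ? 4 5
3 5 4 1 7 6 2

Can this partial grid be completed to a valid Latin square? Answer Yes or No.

No day or shift among the givens repeats a symbol, and propagating forced cells runs into no contradiction.
One valid completion exists (for instance, 7 4 1 3 2 5 6 / 1 6 5 4 3 2 7 / 4 2 6 5 1 7 3 / 5 7 2 6 4 3 1 / 6 3 7 2 5 1 4 / 2 1 3 7 6 4 5 / 3 5 4 1 7 6 2).

Yes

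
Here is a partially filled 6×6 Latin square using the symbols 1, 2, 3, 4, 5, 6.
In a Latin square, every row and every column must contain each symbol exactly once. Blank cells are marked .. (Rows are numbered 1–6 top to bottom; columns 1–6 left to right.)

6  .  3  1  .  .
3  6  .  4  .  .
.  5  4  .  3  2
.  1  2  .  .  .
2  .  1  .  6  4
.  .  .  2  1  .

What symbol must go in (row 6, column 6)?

3

Row 1, column 6: row 1 has {1, 3, 6} and column 6 has {2, 4}, leaving only 5.
Row 2, column 3: row 2 has {3, 4, 6} and column 3 has {1, 2, 3, 4}, leaving only 5.
Row 2, column 5: row 2 has {3, 4, 5, 6} and column 5 has {1, 3, 6}, leaving only 2.
Row 1, column 5: row 1 has {1, 3, 5, 6} and column 5 has {1, 2, 3, 6}, leaving only 4.
Row 1, column 2: row 1 has {1, 3, 4, 5, 6} and column 2 has {1, 5, 6}, leaving only 2.
Row 2, column 6: row 2 has {2, 3, 4, 5, 6} and column 6 has {2, 4, 5}, leaving only 1.
Row 3, column 1: row 3 has {2, 3, 4, 5} and column 1 has {2, 3, 6}, leaving only 1.
Row 3, column 4: row 3 has {1, 2, 3, 4, 5} and column 4 has {1, 2, 4}, leaving only 6.
Row 4, column 5: row 4 has {1, 2} and column 5 has {1, 2, 3, 4, 6}, leaving only 5.
Row 4, column 1: row 4 has {1, 2, 5} and column 1 has {1, 2, 3, 6}, leaving only 4.
Row 4, column 4: row 4 has {1, 2, 4, 5} and column 4 has {1, 2, 4, 6}, leaving only 3.
Row 4, column 6: row 4 has {1, 2, 3, 4, 5} and column 6 has {1, 2, 4, 5}, leaving only 6.
Row 6 already has {1, 2} and column 6 already has {1, 2, 4, 5, 6}, so row 6, column 6 must be 3.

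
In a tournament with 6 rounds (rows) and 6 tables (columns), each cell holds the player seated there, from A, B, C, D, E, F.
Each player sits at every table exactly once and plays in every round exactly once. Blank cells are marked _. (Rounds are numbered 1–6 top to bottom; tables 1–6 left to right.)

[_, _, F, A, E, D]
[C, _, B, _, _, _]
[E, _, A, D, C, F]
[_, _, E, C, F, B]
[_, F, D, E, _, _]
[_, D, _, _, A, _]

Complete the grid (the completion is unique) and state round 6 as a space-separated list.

Round 6, table 3: round 6 has {A, D} and table 3 has {A, B, D, E, F}, leaving only C.
Round 6, table 6: round 6 has {A, C, D} and table 6 has {B, D, F}, leaving only E.
Round 1, table 1: round 1 has {A, D, E, F} and table 1 has {C, E}, leaving only B.
Round 6, table 1: round 6 has {A, C, D, E} and table 1 has {B, C, E}, leaving only F.
Round 6, table 4: round 6 has {A, C, D, E, F} and table 4 has {A, C, D, E}, leaving only B.
So round 6 reads: F D C B A E.

F D C B A E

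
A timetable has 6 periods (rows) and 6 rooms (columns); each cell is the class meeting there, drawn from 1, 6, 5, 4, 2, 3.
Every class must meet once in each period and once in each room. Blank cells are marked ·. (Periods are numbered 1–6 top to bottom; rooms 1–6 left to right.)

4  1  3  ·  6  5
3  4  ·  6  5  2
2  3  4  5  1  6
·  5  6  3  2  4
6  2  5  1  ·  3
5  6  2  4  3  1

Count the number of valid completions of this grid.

1

Period 1, room 4: eliminating its period and room leaves {2}.
Period 2, room 3: eliminating its period and room leaves {1}.
Period 4, room 1: eliminating its period and room leaves {1}.
Period 5, room 5: eliminating its period and room leaves {4}.
Only one assignment across all blanks avoids any period or room repeat, giving 1 completion.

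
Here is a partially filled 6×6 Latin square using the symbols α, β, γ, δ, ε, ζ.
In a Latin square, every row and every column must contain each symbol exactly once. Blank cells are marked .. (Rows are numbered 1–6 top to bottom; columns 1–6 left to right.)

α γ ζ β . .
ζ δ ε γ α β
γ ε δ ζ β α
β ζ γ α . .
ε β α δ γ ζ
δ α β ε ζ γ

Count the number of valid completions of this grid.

2

Row 1, column 5: eliminating its row and column leaves {δ, ε}.
Row 1, column 6: eliminating its row and column leaves {δ, ε}.
Row 4, column 5: eliminating its row and column leaves {δ, ε}.
Row 4, column 6: eliminating its row and column leaves {δ, ε}.
Enumerating the assignments across these blanks that avoid any row or column repeat gives 2 completions.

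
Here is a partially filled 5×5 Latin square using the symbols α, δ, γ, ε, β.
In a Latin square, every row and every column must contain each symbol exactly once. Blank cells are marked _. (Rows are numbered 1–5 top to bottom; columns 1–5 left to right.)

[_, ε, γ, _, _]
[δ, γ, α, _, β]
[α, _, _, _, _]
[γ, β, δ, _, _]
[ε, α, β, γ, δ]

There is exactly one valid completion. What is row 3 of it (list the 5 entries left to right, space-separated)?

α δ ε β γ

Row 3, column 2: row 3 has {α} and column 2 has {α, γ, ε, β}, leaving only δ.
Row 3, column 3: row 3 has {α, δ} and column 3 has {α, δ, γ, β}, leaving only ε.
Row 3, column 4: row 3 has {α, δ, ε} and column 4 has {γ}, leaving only β.
Row 3, column 5: row 3 has {α, δ, ε, β} and column 5 has {δ, β}, leaving only γ.
So row 3 reads: α δ ε β γ.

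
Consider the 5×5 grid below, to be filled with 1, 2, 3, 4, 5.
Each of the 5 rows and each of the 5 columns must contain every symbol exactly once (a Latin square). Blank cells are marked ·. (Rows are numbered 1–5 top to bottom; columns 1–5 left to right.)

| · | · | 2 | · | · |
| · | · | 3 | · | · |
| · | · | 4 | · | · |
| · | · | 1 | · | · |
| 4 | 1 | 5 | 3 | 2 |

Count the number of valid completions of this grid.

56

Row 1, column 1: eliminating its row and column leaves {1, 3, 5}.
Row 1, column 2: eliminating its row and column leaves {3, 4, 5}.
Row 1, column 4: eliminating its row and column leaves {1, 4, 5}.
Row 1, column 5: eliminating its row and column leaves {1, 3, 4, 5}.
Row 2, column 1: eliminating its row and column leaves {1, 2, 5}.
Row 2, column 2: eliminating its row and column leaves {2, 4, 5}.
Row 2, column 4: eliminating its row and column leaves {1, 2, 4, 5}.
Row 2, column 5: eliminating its row and column leaves {1, 4, 5}.
Row 3, column 1: eliminating its row and column leaves {1, 2, 3, 5}.
Row 3, column 2: eliminating its row and column leaves {2, 3, 5}.
Row 3, column 4: eliminating its row and column leaves {1, 2, 5}.
Row 3, column 5: eliminating its row and column leaves {1, 3, 5}.
Row 4, column 1: eliminating its row and column leaves {2, 3, 5}.
Row 4, column 2: eliminating its row and column leaves {2, 3, 4, 5}.
Row 4, column 4: eliminating its row and column leaves {2, 4, 5}.
Row 4, column 5: eliminating its row and column leaves {3, 4, 5}.
Enumerating the assignments across these blanks that avoid any row or column repeat gives 56 completions.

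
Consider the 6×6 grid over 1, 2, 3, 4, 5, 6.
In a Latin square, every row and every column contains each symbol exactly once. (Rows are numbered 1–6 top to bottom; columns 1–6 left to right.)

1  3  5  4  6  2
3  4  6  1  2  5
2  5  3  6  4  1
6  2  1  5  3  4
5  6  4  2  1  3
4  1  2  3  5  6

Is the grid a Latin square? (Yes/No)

Yes

Each row is a permutation of the 6 symbols, and so is each column.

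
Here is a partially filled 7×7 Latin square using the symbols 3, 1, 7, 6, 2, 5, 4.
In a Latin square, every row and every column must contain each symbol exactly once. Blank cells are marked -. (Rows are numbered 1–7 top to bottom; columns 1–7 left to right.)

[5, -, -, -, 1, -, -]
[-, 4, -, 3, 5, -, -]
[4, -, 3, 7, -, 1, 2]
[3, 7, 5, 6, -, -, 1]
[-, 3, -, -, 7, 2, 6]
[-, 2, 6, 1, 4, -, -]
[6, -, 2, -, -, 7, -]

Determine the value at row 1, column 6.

3

Row 1, column 2: row 1 has {1, 5} and column 2 has {3, 7, 2, 4}, leaving only 6.
Row 2, column 6: row 2 has {3, 5, 4} and column 6 has {1, 7, 2}, leaving only 6.
Row 2, column 7: row 2 has {3, 6, 5, 4} and column 7 has {1, 6, 2}, leaving only 7.
Row 2, column 3: row 2 has {3, 7, 6, 5, 4} and column 3 has {3, 6, 2, 5}, leaving only 1.
Row 2, column 1: row 2 has {3, 1, 7, 6, 5, 4} and column 1 has {3, 6, 5, 4}, leaving only 2.
Row 3, column 2: row 3 has {3, 1, 7, 2, 4} and column 2 has {3, 7, 6, 2, 4}, leaving only 5.
Row 3, column 5: row 3 has {3, 1, 7, 2, 5, 4} and column 5 has {1, 7, 5, 4}, leaving only 6.
Row 4, column 5: row 4 has {3, 1, 7, 6, 5} and column 5 has {1, 7, 6, 5, 4}, leaving only 2.
Row 4, column 6: row 4 has {3, 1, 7, 6, 2, 5} and column 6 has {1, 7, 6, 2}, leaving only 4.
Row 1 already has {1, 6, 5} and column 6 already has {1, 7, 6, 2, 4}, so row 1, column 6 must be 3.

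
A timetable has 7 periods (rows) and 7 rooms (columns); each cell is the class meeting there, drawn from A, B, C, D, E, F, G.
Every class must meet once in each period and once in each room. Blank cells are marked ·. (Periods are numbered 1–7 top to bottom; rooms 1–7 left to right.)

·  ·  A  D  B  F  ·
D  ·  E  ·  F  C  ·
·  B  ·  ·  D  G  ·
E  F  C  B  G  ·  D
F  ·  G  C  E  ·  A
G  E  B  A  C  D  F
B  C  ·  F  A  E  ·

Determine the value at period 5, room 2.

D

Period 5 already has {A, C, E, F, G} and room 2 already has {B, C, E, F}, so period 5, room 2 must be D.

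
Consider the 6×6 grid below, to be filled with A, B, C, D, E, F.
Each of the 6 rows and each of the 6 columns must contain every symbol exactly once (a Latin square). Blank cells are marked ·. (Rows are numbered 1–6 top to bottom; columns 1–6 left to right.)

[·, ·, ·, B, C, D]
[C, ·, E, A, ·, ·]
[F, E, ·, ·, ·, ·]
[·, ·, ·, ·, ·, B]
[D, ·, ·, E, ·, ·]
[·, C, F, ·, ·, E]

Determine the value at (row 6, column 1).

B

Row 1, column 3: row 1 has {B, C, D} and column 3 has {E, F}, leaving only A.
Row 1, column 1: row 1 has {A, B, C, D} and column 1 has {C, D, F}, leaving only E.
Row 1, column 2: row 1 has {A, B, C, D, E} and column 2 has {C, E}, leaving only F.
Row 2, column 6: row 2 has {A, C, E} and column 6 has {B, D, E}, leaving only F.
Row 4, column 1: row 4 has {B} and column 1 has {C, D, E, F}, leaving only A.
Row 6 already has {C, E, F} and column 1 already has {A, C, D, E, F}, so row 6, column 1 must be B.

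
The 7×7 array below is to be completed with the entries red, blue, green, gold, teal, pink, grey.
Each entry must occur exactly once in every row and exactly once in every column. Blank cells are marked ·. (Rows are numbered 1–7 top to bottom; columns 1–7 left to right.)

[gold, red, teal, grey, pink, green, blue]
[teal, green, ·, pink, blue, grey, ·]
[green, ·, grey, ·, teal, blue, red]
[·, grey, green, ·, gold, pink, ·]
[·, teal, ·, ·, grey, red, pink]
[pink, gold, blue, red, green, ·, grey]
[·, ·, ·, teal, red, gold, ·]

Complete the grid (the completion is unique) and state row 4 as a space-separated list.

red grey green blue gold pink teal

Row 4, column 4: row 4 has {green, gold, pink, grey} and column 4 has {red, teal, pink, grey}, leaving only blue.
Row 4, column 1: row 4 has {blue, green, gold, pink, grey} and column 1 has {green, gold, teal, pink}, leaving only red.
Row 4, column 7: row 4 has {red, blue, green, gold, pink, grey} and column 7 has {red, blue, pink, grey}, leaving only teal.
So row 4 reads: red grey green blue gold pink teal.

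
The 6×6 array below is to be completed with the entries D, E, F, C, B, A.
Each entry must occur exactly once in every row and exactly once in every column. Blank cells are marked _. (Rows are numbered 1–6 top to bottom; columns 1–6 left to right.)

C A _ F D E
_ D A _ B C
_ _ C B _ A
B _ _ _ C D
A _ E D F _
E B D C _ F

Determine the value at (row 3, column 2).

F

Row 1, column 3: row 1 has {D, E, F, C, A} and column 3 has {D, E, C, A}, leaving only B.
Row 2, column 1: row 2 has {D, C, B, A} and column 1 has {E, C, B, A}, leaving only F.
Row 2, column 4: row 2 has {D, F, C, B, A} and column 4 has {D, F, C, B}, leaving only E.
Row 3, column 1: row 3 has {C, B, A} and column 1 has {E, F, C, B, A}, leaving only D.
Row 3, column 5: row 3 has {D, C, B, A} and column 5 has {D, F, C, B}, leaving only E.
Row 3 already has {D, E, C, B, A} and column 2 already has {D, B, A}, so row 3, column 2 must be F.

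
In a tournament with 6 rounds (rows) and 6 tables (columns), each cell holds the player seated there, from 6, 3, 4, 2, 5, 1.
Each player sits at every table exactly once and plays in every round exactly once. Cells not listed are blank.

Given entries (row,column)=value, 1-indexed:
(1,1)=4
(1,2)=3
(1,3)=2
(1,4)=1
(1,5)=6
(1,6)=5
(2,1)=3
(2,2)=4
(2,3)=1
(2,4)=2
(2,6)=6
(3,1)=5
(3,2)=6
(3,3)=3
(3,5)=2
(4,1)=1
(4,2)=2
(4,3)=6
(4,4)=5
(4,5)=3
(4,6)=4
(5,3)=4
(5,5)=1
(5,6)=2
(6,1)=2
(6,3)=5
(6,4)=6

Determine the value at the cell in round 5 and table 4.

3

Round 5 already has {4, 2, 1} and table 4 already has {6, 2, 5, 1}, so round 5, table 4 must be 3.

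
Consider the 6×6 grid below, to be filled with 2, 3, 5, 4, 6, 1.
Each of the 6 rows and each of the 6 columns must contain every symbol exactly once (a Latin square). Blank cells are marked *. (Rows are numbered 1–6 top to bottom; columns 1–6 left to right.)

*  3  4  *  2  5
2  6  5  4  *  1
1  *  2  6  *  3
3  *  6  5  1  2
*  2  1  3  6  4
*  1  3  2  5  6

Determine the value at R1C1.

6

Row 1 already has {2, 3, 5, 4} and column 1 already has {2, 3, 1}, so row 1, column 1 must be 6.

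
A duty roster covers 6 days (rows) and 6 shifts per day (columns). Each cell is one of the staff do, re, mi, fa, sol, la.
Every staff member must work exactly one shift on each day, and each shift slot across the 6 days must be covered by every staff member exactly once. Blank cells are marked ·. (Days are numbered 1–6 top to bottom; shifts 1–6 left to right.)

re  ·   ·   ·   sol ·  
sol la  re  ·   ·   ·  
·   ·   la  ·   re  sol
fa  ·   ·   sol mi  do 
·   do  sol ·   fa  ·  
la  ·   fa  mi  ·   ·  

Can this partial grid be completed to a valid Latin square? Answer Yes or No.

Day 4, shift 3: day 4 together with shift 3 already contain {do, re, mi, fa, sol, la} — every symbol — so nothing can go there. The grid has no valid completion.

No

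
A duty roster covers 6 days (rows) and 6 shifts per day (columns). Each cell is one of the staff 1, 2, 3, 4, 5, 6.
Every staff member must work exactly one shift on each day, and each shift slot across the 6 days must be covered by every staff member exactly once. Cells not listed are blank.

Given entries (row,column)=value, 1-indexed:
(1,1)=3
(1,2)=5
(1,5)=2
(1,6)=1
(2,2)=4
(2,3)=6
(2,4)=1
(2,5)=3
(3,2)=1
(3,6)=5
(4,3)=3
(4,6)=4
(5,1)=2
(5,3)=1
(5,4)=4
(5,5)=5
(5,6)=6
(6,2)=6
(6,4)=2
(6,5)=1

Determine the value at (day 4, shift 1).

1

Day 1, shift 3: day 1 has {1, 2, 3, 5} and shift 3 has {1, 3, 6}, leaving only 4.
Day 1, shift 4: day 1 has {1, 2, 3, 4, 5} and shift 4 has {1, 2, 4}, leaving only 6.
Day 2, shift 1: day 2 has {1, 3, 4, 6} and shift 1 has {2, 3}, leaving only 5.
Day 2, shift 6: day 2 has {1, 3, 4, 5, 6} and shift 6 has {1, 4, 5, 6}, leaving only 2.
Day 3, shift 3: day 3 has {1, 5} and shift 3 has {1, 3, 4, 6}, leaving only 2.
Day 3, shift 4: day 3 has {1, 2, 5} and shift 4 has {1, 2, 4, 6}, leaving only 3.
Day 4, shift 2: day 4 has {3, 4} and shift 2 has {1, 4, 5, 6}, leaving only 2.
Day 4, shift 4: day 4 has {2, 3, 4} and shift 4 has {1, 2, 3, 4, 6}, leaving only 5.
Day 4, shift 5: day 4 has {2, 3, 4, 5} and shift 5 has {1, 2, 3, 5}, leaving only 6.
Day 4 already has {2, 3, 4, 5, 6} and shift 1 already has {2, 3, 5}, so day 4, shift 1 must be 1.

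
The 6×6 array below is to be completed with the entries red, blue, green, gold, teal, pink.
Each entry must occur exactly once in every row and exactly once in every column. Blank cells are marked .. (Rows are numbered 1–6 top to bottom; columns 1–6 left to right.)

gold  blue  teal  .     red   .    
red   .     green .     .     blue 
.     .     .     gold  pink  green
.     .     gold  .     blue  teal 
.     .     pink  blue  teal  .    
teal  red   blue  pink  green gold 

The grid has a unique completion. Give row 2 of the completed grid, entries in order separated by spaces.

red pink green teal gold blue

Row 2, column 4: row 2 has {red, blue, green} and column 4 has {blue, gold, pink}, leaving only teal.
Row 2, column 5: row 2 has {red, blue, green, teal} and column 5 has {red, blue, green, teal, pink}, leaving only gold.
Row 2, column 2: row 2 has {red, blue, green, gold, teal} and column 2 has {red, blue}, leaving only pink.
So row 2 reads: red pink green teal gold blue.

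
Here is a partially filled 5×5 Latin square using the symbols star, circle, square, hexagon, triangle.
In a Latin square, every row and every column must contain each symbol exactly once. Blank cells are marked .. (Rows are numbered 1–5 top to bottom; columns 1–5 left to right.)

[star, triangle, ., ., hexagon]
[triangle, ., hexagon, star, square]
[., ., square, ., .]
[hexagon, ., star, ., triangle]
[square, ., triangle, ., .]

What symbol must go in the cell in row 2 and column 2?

Row 2 already has {star, square, hexagon, triangle} and column 2 already has {triangle}, so row 2, column 2 must be circle.

circle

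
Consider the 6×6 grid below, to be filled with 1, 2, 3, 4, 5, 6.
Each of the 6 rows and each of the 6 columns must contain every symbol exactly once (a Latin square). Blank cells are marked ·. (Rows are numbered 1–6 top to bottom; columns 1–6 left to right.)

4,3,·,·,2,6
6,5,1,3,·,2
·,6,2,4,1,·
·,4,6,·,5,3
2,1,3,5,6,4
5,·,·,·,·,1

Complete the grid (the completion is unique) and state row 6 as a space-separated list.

5 2 4 6 3 1

Row 6, column 2: row 6 has {1, 5} and column 2 has {1, 3, 4, 5, 6}, leaving only 2.
Row 6, column 3: row 6 has {1, 2, 5} and column 3 has {1, 2, 3, 6}, leaving only 4.
Row 6, column 4: row 6 has {1, 2, 4, 5} and column 4 has {3, 4, 5}, leaving only 6.
Row 6, column 5: row 6 has {1, 2, 4, 5, 6} and column 5 has {1, 2, 5, 6}, leaving only 3.
So row 6 reads: 5 2 4 6 3 1.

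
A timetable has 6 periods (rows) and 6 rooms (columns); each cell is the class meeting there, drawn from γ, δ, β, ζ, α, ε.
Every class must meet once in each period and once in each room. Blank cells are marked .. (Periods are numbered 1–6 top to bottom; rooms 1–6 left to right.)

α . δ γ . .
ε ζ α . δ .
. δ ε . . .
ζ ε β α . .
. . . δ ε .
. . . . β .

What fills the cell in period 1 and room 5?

ζ

Period 1 already has {γ, δ, α} and room 5 already has {δ, β, ε}, so period 1, room 5 must be ζ.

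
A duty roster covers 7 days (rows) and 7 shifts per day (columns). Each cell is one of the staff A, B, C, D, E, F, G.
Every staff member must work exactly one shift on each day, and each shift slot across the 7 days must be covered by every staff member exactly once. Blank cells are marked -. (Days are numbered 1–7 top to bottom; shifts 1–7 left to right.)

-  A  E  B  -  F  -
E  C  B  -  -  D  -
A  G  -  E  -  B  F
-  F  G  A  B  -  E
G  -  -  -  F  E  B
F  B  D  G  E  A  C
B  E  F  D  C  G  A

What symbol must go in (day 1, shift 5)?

G

Day 2, shift 4: day 2 has {B, C, D, E} and shift 4 has {A, B, D, E, G}, leaving only F.
Day 2, shift 7: day 2 has {B, C, D, E, F} and shift 7 has {A, B, C, E, F}, leaving only G.
Day 1, shift 7: day 1 has {A, B, E, F} and shift 7 has {A, B, C, E, F, G}, leaving only D.
Day 1 already has {A, B, D, E, F} and shift 5 already has {B, C, E, F}, so day 1, shift 5 must be G.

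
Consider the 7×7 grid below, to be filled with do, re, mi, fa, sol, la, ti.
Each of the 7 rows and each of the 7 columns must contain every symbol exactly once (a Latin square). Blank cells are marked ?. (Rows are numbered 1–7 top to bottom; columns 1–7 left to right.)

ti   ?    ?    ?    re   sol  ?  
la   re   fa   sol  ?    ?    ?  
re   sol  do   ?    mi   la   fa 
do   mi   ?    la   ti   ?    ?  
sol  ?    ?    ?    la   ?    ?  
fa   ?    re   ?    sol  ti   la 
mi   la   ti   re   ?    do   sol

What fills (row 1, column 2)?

Row 2, column 5: row 2 has {re, fa, sol, la} and column 5 has {re, mi, sol, la, ti}, leaving only do.
Row 2, column 6: row 2 has {do, re, fa, sol, la} and column 6 has {do, sol, la, ti}, leaving only mi.
Row 2, column 7: row 2 has {do, re, mi, fa, sol, la} and column 7 has {fa, sol, la}, leaving only ti.
Row 3, column 4: row 3 has {do, re, mi, fa, sol, la} and column 4 has {re, sol, la}, leaving only ti.
Row 4, column 3: row 4 has {do, mi, la, ti} and column 3 has {do, re, fa, ti}, leaving only sol.
Row 4, column 7: row 4 has {do, mi, sol, la, ti} and column 7 has {fa, sol, la, ti}, leaving only re.
Row 4, column 6: row 4 has {do, re, mi, sol, la, ti} and column 6 has {do, mi, sol, la, ti}, leaving only fa.
Row 5, column 3: row 5 has {sol, la} and column 3 has {do, re, fa, sol, ti}, leaving only mi.
Row 1, column 3: row 1 has {re, sol, ti} and column 3 has {do, re, mi, fa, sol, ti}, leaving only la.
Row 5, column 6: row 5 has {mi, sol, la} and column 6 has {do, mi, fa, sol, la, ti}, leaving only re.
Row 5, column 7: row 5 has {re, mi, sol, la} and column 7 has {re, fa, sol, la, ti}, leaving only do.
Row 1, column 7: row 1 has {re, sol, la, ti} and column 7 has {do, re, fa, sol, la, ti}, leaving only mi.
Row 5, column 4: row 5 has {do, re, mi, sol, la} and column 4 has {re, sol, la, ti}, leaving only fa.
Row 1, column 4: row 1 has {re, mi, sol, la, ti} and column 4 has {re, fa, sol, la, ti}, leaving only do.
Row 1 already has {do, re, mi, sol, la, ti} and column 2 already has {re, mi, sol, la}, so row 1, column 2 must be fa.

fa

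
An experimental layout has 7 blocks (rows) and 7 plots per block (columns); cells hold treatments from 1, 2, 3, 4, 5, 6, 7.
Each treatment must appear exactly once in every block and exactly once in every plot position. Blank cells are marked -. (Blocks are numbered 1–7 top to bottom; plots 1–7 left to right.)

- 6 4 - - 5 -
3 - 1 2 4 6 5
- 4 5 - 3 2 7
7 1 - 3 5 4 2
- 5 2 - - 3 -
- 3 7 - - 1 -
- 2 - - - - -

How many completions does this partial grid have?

Block 1, plot 1: eliminating its block and plot leaves {1, 2}.
Block 1, plot 4: eliminating its block and plot leaves {1, 7}.
Block 1, plot 5: eliminating its block and plot leaves {1, 2, 7}.
Block 1, plot 7: eliminating its block and plot leaves {1, 3}.
Block 2, plot 2: eliminating its block and plot leaves {7}.
Block 3, plot 1: eliminating its block and plot leaves {1, 6}.
Block 3, plot 4: eliminating its block and plot leaves {1, 6}.
Block 4, plot 3: eliminating its block and plot leaves {6}.
Block 5, plot 1: eliminating its block and plot leaves {1, 4, 6}.
Block 5, plot 4: eliminating its block and plot leaves {1, 4, 6, 7}.
Block 5, plot 5: eliminating its block and plot leaves {1, 6, 7}.
Block 5, plot 7: eliminating its block and plot leaves {1, 4, 6}.
Block 6, plot 1: eliminating its block and plot leaves {2, 4, 5, 6}.
Block 6, plot 4: eliminating its block and plot leaves {4, 5, 6}.
Block 6, plot 5: eliminating its block and plot leaves {2, 6}.
Block 6, plot 7: eliminating its block and plot leaves {4, 6}.
Block 7, plot 1: eliminating its block and plot leaves {1, 4, 5, 6}.
Block 7, plot 3: eliminating its block and plot leaves {3, 6}.
Block 7, plot 4: eliminating its block and plot leaves {1, 4, 5, 6, 7}.
Block 7, plot 5: eliminating its block and plot leaves {1, 6, 7}.
Block 7, plot 6: eliminating its block and plot leaves {7}.
Block 7, plot 7: eliminating its block and plot leaves {1, 3, 4, 6}.
Enumerating the assignments across these blanks that avoid any block or plot repeat gives 14 completions.

14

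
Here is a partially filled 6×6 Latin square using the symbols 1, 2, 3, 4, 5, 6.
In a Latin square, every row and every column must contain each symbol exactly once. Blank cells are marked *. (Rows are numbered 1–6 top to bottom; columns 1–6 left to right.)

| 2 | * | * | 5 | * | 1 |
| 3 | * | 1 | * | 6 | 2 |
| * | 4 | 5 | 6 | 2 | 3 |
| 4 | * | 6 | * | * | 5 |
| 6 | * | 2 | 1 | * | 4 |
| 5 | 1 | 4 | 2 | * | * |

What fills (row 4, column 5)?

Row 1, column 3: row 1 has {1, 2, 5} and column 3 has {1, 2, 4, 5, 6}, leaving only 3.
Row 1, column 2: row 1 has {1, 2, 3, 5} and column 2 has {1, 4}, leaving only 6.
Row 1, column 5: row 1 has {1, 2, 3, 5, 6} and column 5 has {2, 6}, leaving only 4.
Row 2, column 2: row 2 has {1, 2, 3, 6} and column 2 has {1, 4, 6}, leaving only 5.
Row 2, column 4: row 2 has {1, 2, 3, 5, 6} and column 4 has {1, 2, 5, 6}, leaving only 4.
Row 3, column 1: row 3 has {2, 3, 4, 5, 6} and column 1 has {2, 3, 4, 5, 6}, leaving only 1.
Row 4, column 4: row 4 has {4, 5, 6} and column 4 has {1, 2, 4, 5, 6}, leaving only 3.
Row 4 already has {3, 4, 5, 6} and column 5 already has {2, 4, 6}, so row 4, column 5 must be 1.

1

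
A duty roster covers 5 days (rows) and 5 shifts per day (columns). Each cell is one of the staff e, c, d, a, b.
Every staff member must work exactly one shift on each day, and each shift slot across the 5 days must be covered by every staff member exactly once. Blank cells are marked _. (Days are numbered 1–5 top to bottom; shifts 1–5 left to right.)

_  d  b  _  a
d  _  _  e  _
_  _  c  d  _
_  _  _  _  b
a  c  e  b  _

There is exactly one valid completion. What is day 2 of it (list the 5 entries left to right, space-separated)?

Day 2, shift 3: day 2 has {e, d} and shift 3 has {e, c, b}, leaving only a.
Day 2, shift 2: day 2 has {e, d, a} and shift 2 has {c, d}, leaving only b.
Day 2, shift 5: day 2 has {e, d, a, b} and shift 5 has {a, b}, leaving only c.
So day 2 reads: d b a e c.

d b a e c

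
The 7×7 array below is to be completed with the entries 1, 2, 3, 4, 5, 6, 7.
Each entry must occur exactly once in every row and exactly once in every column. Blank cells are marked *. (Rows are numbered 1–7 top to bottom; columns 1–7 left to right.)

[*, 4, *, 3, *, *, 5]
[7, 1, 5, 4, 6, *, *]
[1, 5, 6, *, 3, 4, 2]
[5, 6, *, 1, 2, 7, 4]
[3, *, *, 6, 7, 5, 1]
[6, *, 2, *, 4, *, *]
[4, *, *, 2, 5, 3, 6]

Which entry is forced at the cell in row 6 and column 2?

3

Row 1, column 1: row 1 has {3, 4, 5} and column 1 has {1, 3, 4, 5, 6, 7}, leaving only 2.
Row 1, column 5: row 1 has {2, 3, 4, 5} and column 5 has {2, 3, 4, 5, 6, 7}, leaving only 1.
Row 1, column 3: row 1 has {1, 2, 3, 4, 5} and column 3 has {2, 5, 6}, leaving only 7.
Row 1, column 6: row 1 has {1, 2, 3, 4, 5, 7} and column 6 has {3, 4, 5, 7}, leaving only 6.
Row 2, column 6: row 2 has {1, 4, 5, 6, 7} and column 6 has {3, 4, 5, 6, 7}, leaving only 2.
Row 2, column 7: row 2 has {1, 2, 4, 5, 6, 7} and column 7 has {1, 2, 4, 5, 6}, leaving only 3.
Row 3, column 4: row 3 has {1, 2, 3, 4, 5, 6} and column 4 has {1, 2, 3, 4, 6}, leaving only 7.
Row 4, column 3: row 4 has {1, 2, 4, 5, 6, 7} and column 3 has {2, 5, 6, 7}, leaving only 3.
Row 5, column 2: row 5 has {1, 3, 5, 6, 7} and column 2 has {1, 4, 5, 6}, leaving only 2.
Row 5, column 3: row 5 has {1, 2, 3, 5, 6, 7} and column 3 has {2, 3, 5, 6, 7}, leaving only 4.
Row 6, column 4: row 6 has {2, 4, 6} and column 4 has {1, 2, 3, 4, 6, 7}, leaving only 5.
Row 6, column 6: row 6 has {2, 4, 5, 6} and column 6 has {2, 3, 4, 5, 6, 7}, leaving only 1.
Row 6, column 7: row 6 has {1, 2, 4, 5, 6} and column 7 has {1, 2, 3, 4, 5, 6}, leaving only 7.
Row 6 already has {1, 2, 4, 5, 6, 7} and column 2 already has {1, 2, 4, 5, 6}, so row 6, column 2 must be 3.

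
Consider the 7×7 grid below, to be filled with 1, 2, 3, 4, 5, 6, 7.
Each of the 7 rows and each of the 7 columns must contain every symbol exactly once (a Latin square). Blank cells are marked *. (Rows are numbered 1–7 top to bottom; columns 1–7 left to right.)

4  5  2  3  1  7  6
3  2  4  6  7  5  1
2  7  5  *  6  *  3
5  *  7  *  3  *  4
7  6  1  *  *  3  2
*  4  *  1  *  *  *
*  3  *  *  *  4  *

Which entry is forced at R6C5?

Row 3, column 4: row 3 has {2, 3, 5, 6, 7} and column 4 has {1, 3, 6}, leaving only 4.
Row 3, column 6: row 3 has {2, 3, 4, 5, 6, 7} and column 6 has {3, 4, 5, 7}, leaving only 1.
Row 4, column 2: row 4 has {3, 4, 5, 7} and column 2 has {2, 3, 4, 5, 6, 7}, leaving only 1.
Row 4, column 4: row 4 has {1, 3, 4, 5, 7} and column 4 has {1, 3, 4, 6}, leaving only 2.
Row 4, column 6: row 4 has {1, 2, 3, 4, 5, 7} and column 6 has {1, 3, 4, 5, 7}, leaving only 6.
Row 5, column 4: row 5 has {1, 2, 3, 6, 7} and column 4 has {1, 2, 3, 4, 6}, leaving only 5.
Row 5, column 5: row 5 has {1, 2, 3, 5, 6, 7} and column 5 has {1, 3, 6, 7}, leaving only 4.
Row 6, column 1: row 6 has {1, 4} and column 1 has {2, 3, 4, 5, 7}, leaving only 6.
Row 6, column 3: row 6 has {1, 4, 6} and column 3 has {1, 2, 4, 5, 7}, leaving only 3.
Row 6, column 6: row 6 has {1, 3, 4, 6} and column 6 has {1, 3, 4, 5, 6, 7}, leaving only 2.
Row 6 already has {1, 2, 3, 4, 6} and column 5 already has {1, 3, 4, 6, 7}, so row 6, column 5 must be 5.

5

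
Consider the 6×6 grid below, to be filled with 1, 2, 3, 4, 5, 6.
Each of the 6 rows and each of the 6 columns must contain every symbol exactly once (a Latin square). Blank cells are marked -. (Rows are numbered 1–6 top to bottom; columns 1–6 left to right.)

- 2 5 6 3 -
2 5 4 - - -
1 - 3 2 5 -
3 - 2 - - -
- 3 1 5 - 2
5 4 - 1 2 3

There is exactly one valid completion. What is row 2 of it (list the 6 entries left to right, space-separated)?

Row 2, column 4: row 2 has {2, 4, 5} and column 4 has {1, 2, 5, 6}, leaving only 3.
Row 1, column 1: row 1 has {2, 3, 5, 6} and column 1 has {1, 2, 3, 5}, leaving only 4.
Row 1, column 6: row 1 has {2, 3, 4, 5, 6} and column 6 has {2, 3}, leaving only 1.
Row 2, column 6: row 2 has {2, 3, 4, 5} and column 6 has {1, 2, 3}, leaving only 6.
Row 2, column 5: row 2 has {2, 3, 4, 5, 6} and column 5 has {2, 3, 5}, leaving only 1.
So row 2 reads: 2 5 4 3 1 6.

2 5 4 3 1 6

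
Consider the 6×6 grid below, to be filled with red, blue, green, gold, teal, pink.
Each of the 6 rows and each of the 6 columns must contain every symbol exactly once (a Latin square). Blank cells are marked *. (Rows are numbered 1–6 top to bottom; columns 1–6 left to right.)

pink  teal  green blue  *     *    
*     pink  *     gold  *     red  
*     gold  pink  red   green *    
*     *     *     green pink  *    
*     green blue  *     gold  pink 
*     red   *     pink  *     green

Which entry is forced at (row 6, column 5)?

teal

Row 1, column 5: row 1 has {blue, green, teal, pink} and column 5 has {green, gold, pink}, leaving only red.
Row 1, column 6: row 1 has {red, blue, green, teal, pink} and column 6 has {red, green, pink}, leaving only gold.
Row 2, column 3: row 2 has {red, gold, pink} and column 3 has {blue, green, pink}, leaving only teal.
Row 2, column 5: row 2 has {red, gold, teal, pink} and column 5 has {red, green, gold, pink}, leaving only blue.
Row 6 already has {red, green, pink} and column 5 already has {red, blue, green, gold, pink}, so row 6, column 5 must be teal.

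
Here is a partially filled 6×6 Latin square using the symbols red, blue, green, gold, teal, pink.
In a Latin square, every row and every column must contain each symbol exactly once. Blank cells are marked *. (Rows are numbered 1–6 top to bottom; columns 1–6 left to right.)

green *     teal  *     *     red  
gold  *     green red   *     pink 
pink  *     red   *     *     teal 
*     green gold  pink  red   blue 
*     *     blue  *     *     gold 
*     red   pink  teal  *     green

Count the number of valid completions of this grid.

Row 1, column 2: eliminating its row and column leaves {blue, gold, pink}.
Row 1, column 4: eliminating its row and column leaves {blue, gold}.
Row 1, column 5: eliminating its row and column leaves {blue, gold, pink}.
Row 2, column 2: eliminating its row and column leaves {blue, teal}.
Row 2, column 5: eliminating its row and column leaves {blue, teal}.
Row 3, column 2: eliminating its row and column leaves {blue, gold}.
Row 3, column 4: eliminating its row and column leaves {blue, green, gold}.
Row 3, column 5: eliminating its row and column leaves {blue, green, gold}.
Row 4, column 1: eliminating its row and column leaves {teal}.
Row 5, column 1: eliminating its row and column leaves {red, teal}.
Row 5, column 2: eliminating its row and column leaves {teal, pink}.
Row 5, column 4: eliminating its row and column leaves {green}.
Row 5, column 5: eliminating its row and column leaves {green, teal, pink}.
Row 6, column 1: eliminating its row and column leaves {blue}.
Row 6, column 5: eliminating its row and column leaves {blue, gold}.
Enumerating the assignments across these blanks that avoid any row or column repeat gives 3 completions.

3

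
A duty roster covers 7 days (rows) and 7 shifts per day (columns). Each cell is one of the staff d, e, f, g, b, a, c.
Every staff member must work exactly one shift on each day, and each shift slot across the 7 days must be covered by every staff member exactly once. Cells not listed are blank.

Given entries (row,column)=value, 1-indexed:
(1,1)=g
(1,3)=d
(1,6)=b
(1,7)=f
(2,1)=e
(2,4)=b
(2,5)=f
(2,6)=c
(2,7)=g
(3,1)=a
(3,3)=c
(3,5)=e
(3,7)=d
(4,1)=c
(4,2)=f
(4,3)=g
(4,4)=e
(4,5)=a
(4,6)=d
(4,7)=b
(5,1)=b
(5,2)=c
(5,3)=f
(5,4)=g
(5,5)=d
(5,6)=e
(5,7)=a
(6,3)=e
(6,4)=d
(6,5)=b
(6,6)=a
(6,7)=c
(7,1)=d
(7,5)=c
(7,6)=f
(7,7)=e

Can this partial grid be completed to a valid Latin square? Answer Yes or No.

Day 1, shift 5: day 1 together with shift 5 already contain {d, e, f, g, b, a, c} — every symbol — so nothing can go there. The grid has no valid completion.

No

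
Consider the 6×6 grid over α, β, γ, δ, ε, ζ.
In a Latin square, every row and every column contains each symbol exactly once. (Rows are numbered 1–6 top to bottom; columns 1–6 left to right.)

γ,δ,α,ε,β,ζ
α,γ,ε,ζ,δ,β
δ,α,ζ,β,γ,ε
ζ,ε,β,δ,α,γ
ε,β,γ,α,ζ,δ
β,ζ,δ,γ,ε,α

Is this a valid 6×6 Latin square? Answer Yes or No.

Yes

Each row is a permutation of the 6 symbols, and so is each column.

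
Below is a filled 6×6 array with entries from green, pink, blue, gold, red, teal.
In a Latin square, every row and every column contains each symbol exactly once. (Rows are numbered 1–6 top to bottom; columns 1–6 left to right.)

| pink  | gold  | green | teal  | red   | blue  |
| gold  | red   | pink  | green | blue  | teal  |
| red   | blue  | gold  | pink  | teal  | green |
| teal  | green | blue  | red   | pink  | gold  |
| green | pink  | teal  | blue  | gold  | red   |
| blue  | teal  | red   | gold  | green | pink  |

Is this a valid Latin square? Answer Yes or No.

Yes

Each row is a permutation of the 6 symbols, and so is each column.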